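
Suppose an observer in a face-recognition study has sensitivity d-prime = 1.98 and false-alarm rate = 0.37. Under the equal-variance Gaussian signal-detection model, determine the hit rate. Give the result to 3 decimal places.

z(false-alarm rate) = z(0.37) = -0.3319
z(H) = z(FA) + d' = -0.3319 + 1.98 = 1.6481
hit rate = Φ(1.6481) = 0.9503

hit rate = 0.950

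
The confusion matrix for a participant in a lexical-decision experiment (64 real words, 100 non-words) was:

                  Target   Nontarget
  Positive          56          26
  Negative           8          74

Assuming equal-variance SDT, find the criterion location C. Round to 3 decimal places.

C = -0.254

H = 56/64 = 0.8750
FA = 26/100 = 0.2600
Φ⁻¹(H) = 1.1503
Φ⁻¹(FA) = -0.6433
c = −½·[z(H) + z(FA)] = −0.5 × (1.1503 + (-0.6433)) = -0.2535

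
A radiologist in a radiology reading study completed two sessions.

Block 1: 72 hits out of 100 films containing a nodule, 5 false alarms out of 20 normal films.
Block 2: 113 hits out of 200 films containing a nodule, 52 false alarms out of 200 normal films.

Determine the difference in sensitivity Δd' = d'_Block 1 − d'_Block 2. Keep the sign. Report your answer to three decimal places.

Block 1: z(0.7200) = 0.5828, z(0.2500) = -0.6745, d' = 1.2573
Block 2: z(0.5650) = 0.1637, z(0.2600) = -0.6433, d' = 0.8070
Δd' = d'_Block 1 − d'_Block 2 = 1.2573 − 0.8070 = 0.4503
Block 1 has the higher sensitivity.

Δd' = 0.450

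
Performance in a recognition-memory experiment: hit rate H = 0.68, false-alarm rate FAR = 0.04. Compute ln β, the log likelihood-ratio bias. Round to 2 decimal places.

Φ⁻¹(0.68) = 0.468, Φ⁻¹(0.04) = -1.751
ln β = −½·[z(H)² − z(FA)²] = −0.5 × (0.219 − 3.066) = 1.4235

ln β = 1.42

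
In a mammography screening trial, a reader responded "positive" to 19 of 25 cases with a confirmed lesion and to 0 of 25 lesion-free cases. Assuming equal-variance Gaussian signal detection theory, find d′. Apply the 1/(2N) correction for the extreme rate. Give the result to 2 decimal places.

d′ = 2.76

The false-alarm rate is 0/25 = 0, so apply the 1/(2N) correction: FA → 1/(2·25) = 0.02000.
z(H) = z(0.76000) = 0.706
z(FA) = z(0.02000) = -2.054
d' = 0.706 − (-2.054) = 2.760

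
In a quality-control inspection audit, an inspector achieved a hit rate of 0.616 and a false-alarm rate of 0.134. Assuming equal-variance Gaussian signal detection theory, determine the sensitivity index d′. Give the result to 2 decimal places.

d′ = 1.40

z(H) = z(0.616) = 0.2950
z(FA) = z(0.134) = -1.1077
d' = z(H) − z(FA) = 0.2950 − (-1.1077) = 1.4027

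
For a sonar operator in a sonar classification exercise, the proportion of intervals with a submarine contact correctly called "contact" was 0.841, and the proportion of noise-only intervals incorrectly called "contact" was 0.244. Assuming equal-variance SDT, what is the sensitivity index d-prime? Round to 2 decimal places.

z(0.841) = 0.9986, z(0.244) = -0.6935
d' = z(H) − z(FA) = 0.9986 − (-0.6935) = 1.6921

d-prime = 1.69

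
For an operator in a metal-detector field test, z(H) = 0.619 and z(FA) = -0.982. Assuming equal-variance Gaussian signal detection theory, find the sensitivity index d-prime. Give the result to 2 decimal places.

d-prime = 1.60

d' = z(H) − z(FA) = 0.619 − (-0.982) = 1.601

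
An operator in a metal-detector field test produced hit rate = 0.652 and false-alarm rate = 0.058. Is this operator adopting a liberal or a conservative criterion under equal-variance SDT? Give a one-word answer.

z(H) = 0.391, z(FA) = -1.572
c = −½·(z(H) + z(FA)) = 0.5905
c > 0 → conservative criterion (biased toward responding “no”).

conservative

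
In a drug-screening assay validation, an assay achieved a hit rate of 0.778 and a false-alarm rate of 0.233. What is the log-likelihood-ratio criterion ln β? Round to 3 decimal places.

ln β = -0.027

z(H) = z(0.778) = 0.7655
z(FA) = z(0.233) = -0.7290
ln β = −½·[z(H)² − z(FA)²] = −0.5 × (0.5860 − 0.5314) = -0.0273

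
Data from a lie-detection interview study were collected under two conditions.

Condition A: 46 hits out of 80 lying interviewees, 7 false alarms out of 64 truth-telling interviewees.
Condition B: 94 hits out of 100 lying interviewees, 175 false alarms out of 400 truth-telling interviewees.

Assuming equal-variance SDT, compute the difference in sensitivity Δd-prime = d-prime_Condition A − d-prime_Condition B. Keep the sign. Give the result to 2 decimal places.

Δd-prime = -0.29

Condition A: z(0.5750) = 0.189, z(0.1094) = -1.230, d' = 1.419
Condition B: z(0.9400) = 1.555, z(0.4375) = -0.157, d' = 1.712
Δd' = d'_Condition A − d'_Condition B = 1.419 − 1.712 = -0.293
Condition B has the higher sensitivity.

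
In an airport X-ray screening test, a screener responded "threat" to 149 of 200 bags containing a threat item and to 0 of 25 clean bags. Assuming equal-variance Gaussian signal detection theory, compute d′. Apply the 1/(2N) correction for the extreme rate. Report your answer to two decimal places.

d′ = 2.71

The false-alarm rate is 0/25 = 0, so apply the 1/(2N) correction: FA → 1/(2·25) = 0.02000.
z(H) = z(0.74500) = 0.659
z(FA) = z(0.02000) = -2.054
d' = 0.659 − (-2.054) = 2.713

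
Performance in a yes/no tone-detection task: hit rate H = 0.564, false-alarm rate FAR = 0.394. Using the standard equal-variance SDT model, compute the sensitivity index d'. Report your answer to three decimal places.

Φ⁻¹(H) = Φ⁻¹(0.564) = 0.1611
Φ⁻¹(FA) = Φ⁻¹(0.394) = -0.2689
d' = z(H) − z(FA) = 0.1611 − (-0.2689) = 0.4300

d' = 0.430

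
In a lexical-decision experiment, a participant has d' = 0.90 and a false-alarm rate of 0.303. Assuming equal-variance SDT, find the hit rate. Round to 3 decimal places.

z(false-alarm rate) = z(0.303) = -0.5158
z(H) = z(FA) + d' = -0.5158 + 0.90 = 0.3842
hit rate = Φ(0.3842) = 0.6496

hit rate = 0.650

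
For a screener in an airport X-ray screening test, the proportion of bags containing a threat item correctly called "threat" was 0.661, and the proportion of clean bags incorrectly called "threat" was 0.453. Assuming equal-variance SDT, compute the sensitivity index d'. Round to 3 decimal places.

z(H) = 0.4152
z(FA) = -0.1181
d' = z(H) − z(FA) = 0.4152 − (-0.1181) = 0.5333

d' = 0.533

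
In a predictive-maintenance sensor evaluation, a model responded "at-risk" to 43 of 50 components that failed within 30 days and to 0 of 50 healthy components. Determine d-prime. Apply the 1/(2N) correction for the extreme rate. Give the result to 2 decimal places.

d-prime = 3.41

The false-alarm rate is 0/50 = 0, so apply the 1/(2N) correction: FA → 1/(2·50) = 0.01000.
z(H) = z(0.86000) = 1.080
z(FA) = z(0.01000) = -2.326
d' = 1.080 − (-2.326) = 3.406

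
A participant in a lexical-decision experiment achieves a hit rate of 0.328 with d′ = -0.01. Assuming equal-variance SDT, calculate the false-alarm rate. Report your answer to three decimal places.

false-alarm rate = 0.332

z(hit rate) = z(0.328) = -0.4454
z(FA) = z(H) − d' = -0.4454 − (-0.01) = -0.4354
false-alarm rate = Φ(-0.4354) = 0.3316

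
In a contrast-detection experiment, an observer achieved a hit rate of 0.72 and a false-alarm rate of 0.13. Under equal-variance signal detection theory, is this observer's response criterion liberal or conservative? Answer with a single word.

conservative

z(H) = 0.583, z(FA) = -1.126
c = −½·(z(H) + z(FA)) = 0.2715
c > 0 → conservative criterion (biased toward responding “no”).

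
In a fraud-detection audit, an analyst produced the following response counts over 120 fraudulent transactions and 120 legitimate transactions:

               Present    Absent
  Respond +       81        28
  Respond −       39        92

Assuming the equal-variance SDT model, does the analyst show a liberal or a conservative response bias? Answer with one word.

conservative

z(H) = 0.454, z(FA) = -0.728
c = −½·(z(H) + z(FA)) = 0.137
c > 0 → conservative criterion (biased toward responding “no”).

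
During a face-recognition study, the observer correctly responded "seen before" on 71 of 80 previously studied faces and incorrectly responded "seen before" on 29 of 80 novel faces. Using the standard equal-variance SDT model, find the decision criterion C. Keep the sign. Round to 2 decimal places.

C = -0.43

H = 71/80 = 0.8875
FA = 29/80 = 0.3625
Φ⁻¹(H) = Φ⁻¹(0.8875) = 1.2133
Φ⁻¹(FA) = Φ⁻¹(0.3625) = -0.3518
c = −½·[z(H) + z(FA)] = −0.5 × (1.2133 + (-0.3518)) = -0.43075
c < 0: the observer has a liberal response bias.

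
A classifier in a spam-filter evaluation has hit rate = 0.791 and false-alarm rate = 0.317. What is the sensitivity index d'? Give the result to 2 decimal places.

d' = 1.29

z(H) = z(0.791) = 0.8099
z(FA) = z(0.317) = -0.4761
d' = z(H) − z(FA) = 0.8099 − (-0.4761) = 1.2860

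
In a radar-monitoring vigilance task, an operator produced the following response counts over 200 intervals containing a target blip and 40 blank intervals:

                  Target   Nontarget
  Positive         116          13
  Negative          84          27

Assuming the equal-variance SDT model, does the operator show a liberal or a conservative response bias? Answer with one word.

conservative

z(H) = 0.202, z(FA) = -0.454
c = −½·(z(H) + z(FA)) = 0.126
c > 0 → conservative criterion (biased toward responding “no”).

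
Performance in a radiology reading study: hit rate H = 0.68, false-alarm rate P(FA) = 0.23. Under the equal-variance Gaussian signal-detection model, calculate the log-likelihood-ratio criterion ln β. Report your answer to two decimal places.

z(H) = 0.468
z(FA) = -0.739
ln β = −½·[z(H)² − z(FA)²] = −0.5 × (0.219 − 0.546) = 0.1635

ln β = 0.16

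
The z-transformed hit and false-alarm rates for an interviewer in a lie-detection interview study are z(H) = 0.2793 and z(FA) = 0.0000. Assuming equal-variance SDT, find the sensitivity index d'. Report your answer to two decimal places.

d' = 0.28

d' = z(H) − z(FA) = 0.2793 − 0.0000 = 0.2793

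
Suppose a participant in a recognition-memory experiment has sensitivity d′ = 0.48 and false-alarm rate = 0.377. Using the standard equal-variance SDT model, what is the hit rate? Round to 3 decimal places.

hit rate = 0.566

z(false-alarm rate) = z(0.377) = -0.3134
z(H) = z(FA) + d' = -0.3134 + 0.48 = 0.1666
hit rate = Φ(0.1666) = 0.5662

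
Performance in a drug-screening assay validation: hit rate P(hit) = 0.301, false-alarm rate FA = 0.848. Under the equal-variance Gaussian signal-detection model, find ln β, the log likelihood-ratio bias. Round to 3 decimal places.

z(0.301) = -0.5215, z(0.848) = 1.0279
ln β = −½·[z(H)² − z(FA)²] = −0.5 × (0.2720 − 1.0566) = 0.3923

ln β = 0.392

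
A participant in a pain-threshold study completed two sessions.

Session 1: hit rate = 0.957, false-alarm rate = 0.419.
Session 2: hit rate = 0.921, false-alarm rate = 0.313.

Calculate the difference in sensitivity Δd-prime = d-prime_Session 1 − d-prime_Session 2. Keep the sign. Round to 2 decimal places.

Δd-prime = 0.02

Session 1: z(0.957) = 1.717, z(0.419) = -0.204, d' = 1.921
Session 2: z(0.921) = 1.412, z(0.313) = -0.487, d' = 1.899
Δd' = d'_Session 1 − d'_Session 2 = 1.921 − 1.899 = 0.022
Session 1 has the higher sensitivity.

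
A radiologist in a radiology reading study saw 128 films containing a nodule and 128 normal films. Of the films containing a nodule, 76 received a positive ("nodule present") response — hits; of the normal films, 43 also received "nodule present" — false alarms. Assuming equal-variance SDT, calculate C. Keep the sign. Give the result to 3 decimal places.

C = 0.093

H = 76/128 = 0.5938
FA = 43/128 = 0.3359
z(H) = z(0.5938) = 0.2373
z(FA) = z(0.3359) = -0.4237
c = −½·[z(H) + z(FA)] = −0.5 × (0.2373 + (-0.4237)) = 0.0932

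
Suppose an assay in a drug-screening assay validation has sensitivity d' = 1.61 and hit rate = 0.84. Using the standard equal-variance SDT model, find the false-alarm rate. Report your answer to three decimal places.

false-alarm rate = 0.269

z(hit rate) = z(0.84) = 0.9945
z(FA) = z(H) − d' = 0.9945 − 1.61 = -0.6155
false-alarm rate = Φ(-0.6155) = 0.2691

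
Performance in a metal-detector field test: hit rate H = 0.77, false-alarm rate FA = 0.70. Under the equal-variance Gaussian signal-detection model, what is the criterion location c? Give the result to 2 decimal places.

Φ⁻¹(H) = Φ⁻¹(0.77) = 0.739
Φ⁻¹(FA) = Φ⁻¹(0.70) = 0.524
c = −½·[z(H) + z(FA)] = −0.5 × (0.739 + 0.524) = -0.6315
c < 0: the operator has a liberal response bias.

c = -0.63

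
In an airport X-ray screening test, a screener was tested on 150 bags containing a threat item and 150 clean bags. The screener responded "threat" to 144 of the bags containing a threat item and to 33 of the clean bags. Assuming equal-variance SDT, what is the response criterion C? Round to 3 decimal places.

C = -0.489

H = 144/150 = 0.9600
FA = 33/150 = 0.2200
z(0.9600) = 1.7507, z(0.2200) = -0.7722
c = −½·[z(H) + z(FA)] = −0.5 × (1.7507 + (-0.7722)) = -0.48925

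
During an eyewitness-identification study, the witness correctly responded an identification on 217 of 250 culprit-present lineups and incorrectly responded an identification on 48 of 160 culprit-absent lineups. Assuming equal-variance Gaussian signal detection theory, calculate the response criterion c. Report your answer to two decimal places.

H = 217/250 = 0.8680
FA = 48/160 = 0.3000
z(H) = 1.117
z(FA) = -0.524
c = −½·[z(H) + z(FA)] = −0.5 × (1.117 + (-0.524)) = -0.2965

c = -0.30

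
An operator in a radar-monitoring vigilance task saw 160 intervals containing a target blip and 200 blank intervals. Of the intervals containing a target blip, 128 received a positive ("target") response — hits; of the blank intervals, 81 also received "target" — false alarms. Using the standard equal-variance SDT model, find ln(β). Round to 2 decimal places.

ln β = -0.33

H = 128/160 = 0.8000
FA = 81/200 = 0.4050
Φ⁻¹(H) = 0.842
Φ⁻¹(FA) = -0.240
ln β = −½·[z(H)² − z(FA)²] = −0.5 × (0.709 − 0.058) = -0.3255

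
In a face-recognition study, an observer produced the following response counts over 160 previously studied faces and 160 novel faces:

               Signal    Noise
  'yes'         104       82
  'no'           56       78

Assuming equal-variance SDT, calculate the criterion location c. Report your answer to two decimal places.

H = 104/160 = 0.6500
FA = 82/160 = 0.5125
z(H) = z(0.6500) = 0.385
z(FA) = z(0.5125) = 0.031
c = −½·[z(H) + z(FA)] = −0.5 × (0.385 + 0.031) = -0.208

c = -0.21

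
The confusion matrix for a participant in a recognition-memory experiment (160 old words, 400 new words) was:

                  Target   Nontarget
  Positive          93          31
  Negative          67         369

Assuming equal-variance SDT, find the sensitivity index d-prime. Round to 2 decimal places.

H = 93/160 = 0.5813
FA = 31/400 = 0.0775
z(0.5813) = 0.2052, z(0.0775) = -1.4221
d' = z(H) − z(FA) = 0.2052 − (-1.4221) = 1.6273

d-prime = 1.63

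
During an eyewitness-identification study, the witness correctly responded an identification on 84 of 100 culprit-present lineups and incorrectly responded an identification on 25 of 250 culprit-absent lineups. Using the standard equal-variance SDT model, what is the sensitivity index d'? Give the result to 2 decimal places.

H = 84/100 = 0.8400
FA = 25/250 = 0.1000
z(H) = z(0.8400) = 0.994
z(FA) = z(0.1000) = -1.282
d' = z(H) − z(FA) = 0.994 − (-1.282) = 2.276

d' = 2.28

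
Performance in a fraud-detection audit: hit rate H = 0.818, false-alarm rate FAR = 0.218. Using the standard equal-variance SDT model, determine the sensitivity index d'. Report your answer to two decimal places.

d' = 1.69

z(H) = z(0.818) = 0.908
z(FA) = z(0.218) = -0.779
d' = z(H) − z(FA) = 0.908 − (-0.779) = 1.687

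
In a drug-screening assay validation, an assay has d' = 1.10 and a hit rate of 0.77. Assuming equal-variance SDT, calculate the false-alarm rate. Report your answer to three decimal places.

z(hit rate) = z(0.77) = 0.7388
z(FA) = z(H) − d' = 0.7388 − 1.10 = -0.3612
false-alarm rate = Φ(-0.3612) = 0.3590

false-alarm rate = 0.359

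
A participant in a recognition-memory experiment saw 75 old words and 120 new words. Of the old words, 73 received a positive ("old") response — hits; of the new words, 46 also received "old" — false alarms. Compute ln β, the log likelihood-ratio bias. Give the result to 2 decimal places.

H = 73/75 = 0.9733
FA = 46/120 = 0.3833
z(0.9733) = 1.932, z(0.3833) = -0.297
ln β = −½·[z(H)² − z(FA)²] = −0.5 × (3.733 − 0.088) = -1.8225

ln β = -1.82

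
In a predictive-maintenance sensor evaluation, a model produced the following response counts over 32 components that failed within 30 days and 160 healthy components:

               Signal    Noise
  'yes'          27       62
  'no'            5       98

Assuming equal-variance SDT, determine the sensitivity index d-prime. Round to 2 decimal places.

H = 27/32 = 0.8438
FA = 62/160 = 0.3875
Φ⁻¹(H) = Φ⁻¹(0.8438) = 1.010
Φ⁻¹(FA) = Φ⁻¹(0.3875) = -0.286
d' = z(H) − z(FA) = 1.010 − (-0.286) = 1.296

d-prime = 1.30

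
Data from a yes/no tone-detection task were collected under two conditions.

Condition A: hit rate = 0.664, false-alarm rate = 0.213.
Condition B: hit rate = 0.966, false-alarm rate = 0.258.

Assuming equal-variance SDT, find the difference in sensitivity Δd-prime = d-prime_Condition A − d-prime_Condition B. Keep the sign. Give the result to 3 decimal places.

Δd-prime = -1.255

Condition A: z(0.664) = 0.4234, z(0.213) = -0.7961, d' = 1.2195
Condition B: z(0.966) = 1.8250, z(0.258) = -0.6495, d' = 2.4745
Δd' = d'_Condition A − d'_Condition B = 1.2195 − 2.4745 = -1.2550
Condition B has the higher sensitivity.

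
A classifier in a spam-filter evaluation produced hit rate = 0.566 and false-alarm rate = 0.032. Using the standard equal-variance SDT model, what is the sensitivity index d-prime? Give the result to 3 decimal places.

Φ⁻¹(0.566) = 0.1662, Φ⁻¹(0.032) = -1.8522
d' = z(H) − z(FA) = 0.1662 − (-1.8522) = 2.0184

d-prime = 2.018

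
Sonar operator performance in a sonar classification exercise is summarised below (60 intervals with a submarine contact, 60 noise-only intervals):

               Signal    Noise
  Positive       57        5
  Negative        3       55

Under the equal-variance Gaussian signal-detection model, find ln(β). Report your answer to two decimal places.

ln β = -0.40

H = 57/60 = 0.9500
FA = 5/60 = 0.0833
Φ⁻¹(H) = 1.645
Φ⁻¹(FA) = -1.383
ln β = −½·[z(H)² − z(FA)²] = −0.5 × (2.706 − 1.913) = -0.3965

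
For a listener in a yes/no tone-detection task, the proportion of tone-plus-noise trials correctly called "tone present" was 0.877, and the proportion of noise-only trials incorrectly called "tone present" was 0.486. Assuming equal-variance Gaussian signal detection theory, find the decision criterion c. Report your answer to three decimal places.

Φ⁻¹(0.877) = 1.1601, Φ⁻¹(0.486) = -0.0351
c = −½·[z(H) + z(FA)] = −0.5 × (1.1601 + (-0.0351)) = -0.5625
c < 0: the listener has a liberal response bias.

c = -0.563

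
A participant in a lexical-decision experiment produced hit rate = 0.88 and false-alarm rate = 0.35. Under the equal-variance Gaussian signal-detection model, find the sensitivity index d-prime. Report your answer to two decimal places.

d-prime = 1.56

z(H) = 1.175
z(FA) = -0.385
d' = z(H) − z(FA) = 1.175 − (-0.385) = 1.560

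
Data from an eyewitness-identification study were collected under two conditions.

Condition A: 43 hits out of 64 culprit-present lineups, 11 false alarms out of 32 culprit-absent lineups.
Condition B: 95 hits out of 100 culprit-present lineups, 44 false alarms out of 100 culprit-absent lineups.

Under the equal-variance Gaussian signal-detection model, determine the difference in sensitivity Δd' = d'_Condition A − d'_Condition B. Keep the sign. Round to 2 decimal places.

Δd' = -0.95

Condition A: z(0.6719) = 0.445, z(0.3438) = -0.402, d' = 0.847
Condition B: z(0.9500) = 1.645, z(0.4400) = -0.151, d' = 1.796
Δd' = d'_Condition A − d'_Condition B = 0.847 − 1.796 = -0.949
Condition B has the higher sensitivity.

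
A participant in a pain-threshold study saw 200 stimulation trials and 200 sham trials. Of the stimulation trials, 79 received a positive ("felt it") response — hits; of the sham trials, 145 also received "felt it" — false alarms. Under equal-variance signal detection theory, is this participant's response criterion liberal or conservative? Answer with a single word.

liberal

z(H) = -0.266, z(FA) = 0.598
c = −½·(z(H) + z(FA)) = -0.166
c < 0 → liberal criterion (biased toward responding “yes”).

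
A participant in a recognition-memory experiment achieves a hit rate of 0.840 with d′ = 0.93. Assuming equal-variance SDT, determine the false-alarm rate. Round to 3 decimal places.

z(hit rate) = z(0.840) = 0.9945
z(FA) = z(H) − d' = 0.9945 − 0.93 = 0.0645
false-alarm rate = Φ(0.0645) = 0.5257

false-alarm rate = 0.526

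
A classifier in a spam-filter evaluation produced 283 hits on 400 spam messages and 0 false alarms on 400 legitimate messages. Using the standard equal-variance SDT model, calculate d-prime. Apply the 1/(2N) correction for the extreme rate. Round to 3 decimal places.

The false-alarm rate is 0/400 = 0, so apply the 1/(2N) correction: FA → 1/(2·400) = 0.00125.
z(H) = z(0.70750) = 0.5461
z(FA) = z(0.00125) = -3.0233
d' = 0.5461 − (-3.0233) = 3.5694

d-prime = 3.569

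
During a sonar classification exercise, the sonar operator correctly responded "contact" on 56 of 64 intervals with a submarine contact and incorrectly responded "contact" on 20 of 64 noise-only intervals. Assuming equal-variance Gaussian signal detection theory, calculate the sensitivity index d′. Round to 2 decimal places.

H = 56/64 = 0.8750
FA = 20/64 = 0.3125
Φ⁻¹(H) = Φ⁻¹(0.8750) = 1.150
Φ⁻¹(FA) = Φ⁻¹(0.3125) = -0.489
d' = z(H) − z(FA) = 1.150 − (-0.489) = 1.639

d′ = 1.64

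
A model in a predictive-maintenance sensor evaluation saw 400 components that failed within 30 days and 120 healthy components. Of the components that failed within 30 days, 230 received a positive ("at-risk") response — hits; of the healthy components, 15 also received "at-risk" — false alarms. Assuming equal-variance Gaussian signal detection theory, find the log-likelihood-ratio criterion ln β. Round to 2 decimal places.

H = 230/400 = 0.5750
FA = 15/120 = 0.1250
z(H) = z(0.5750) = 0.189
z(FA) = z(0.1250) = -1.150
ln β = −½·[z(H)² − z(FA)²] = −0.5 × (0.036 − 1.323) = 0.6435

ln β = 0.64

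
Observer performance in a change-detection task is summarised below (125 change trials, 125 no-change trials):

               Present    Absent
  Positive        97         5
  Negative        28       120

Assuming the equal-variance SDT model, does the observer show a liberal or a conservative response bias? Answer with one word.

z(H) = 0.759, z(FA) = -1.751
c = −½·(z(H) + z(FA)) = 0.496
c > 0 → conservative criterion (biased toward responding “no”).

conservative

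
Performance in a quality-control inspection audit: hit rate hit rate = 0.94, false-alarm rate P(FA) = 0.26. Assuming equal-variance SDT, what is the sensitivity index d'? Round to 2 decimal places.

z(H) = 1.555
z(FA) = -0.643
d' = z(H) − z(FA) = 1.555 − (-0.643) = 2.198

d' = 2.20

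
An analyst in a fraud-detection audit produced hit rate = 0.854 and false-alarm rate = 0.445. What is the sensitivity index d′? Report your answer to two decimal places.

d′ = 1.19

Φ⁻¹(H) = 1.054
Φ⁻¹(FA) = -0.138
d' = z(H) − z(FA) = 1.054 − (-0.138) = 1.192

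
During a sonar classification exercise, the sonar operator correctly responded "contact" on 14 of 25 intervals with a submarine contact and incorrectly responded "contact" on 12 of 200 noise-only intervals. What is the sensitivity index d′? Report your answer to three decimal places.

d′ = 1.706

H = 14/25 = 0.5600
FA = 12/200 = 0.0600
z(0.5600) = 0.1510, z(0.0600) = -1.5548
d' = z(H) − z(FA) = 0.1510 − (-1.5548) = 1.7058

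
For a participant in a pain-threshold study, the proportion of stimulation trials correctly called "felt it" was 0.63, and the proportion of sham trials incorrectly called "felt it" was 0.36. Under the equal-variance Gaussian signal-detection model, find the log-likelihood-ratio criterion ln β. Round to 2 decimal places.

z(H) = z(0.63) = 0.332
z(FA) = z(0.36) = -0.358
ln β = −½·[z(H)² − z(FA)²] = −0.5 × (0.110 − 0.128) = 0.009

ln β = 0.01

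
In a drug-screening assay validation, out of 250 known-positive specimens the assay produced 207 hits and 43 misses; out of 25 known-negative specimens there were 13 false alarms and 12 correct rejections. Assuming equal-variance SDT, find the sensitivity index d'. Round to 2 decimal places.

H = 207/250 = 0.8280
FA = 13/25 = 0.5200
Φ⁻¹(0.8280) = 0.9463, Φ⁻¹(0.5200) = 0.0502
d' = z(H) − z(FA) = 0.9463 − 0.0502 = 0.8961

d' = 0.90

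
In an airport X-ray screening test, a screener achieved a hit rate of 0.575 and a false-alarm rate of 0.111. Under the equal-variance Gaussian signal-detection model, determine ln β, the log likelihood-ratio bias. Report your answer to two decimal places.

ln β = 0.73

z(H) = 0.189
z(FA) = -1.221
ln β = −½·[z(H)² − z(FA)²] = −0.5 × (0.036 − 1.491) = 0.7275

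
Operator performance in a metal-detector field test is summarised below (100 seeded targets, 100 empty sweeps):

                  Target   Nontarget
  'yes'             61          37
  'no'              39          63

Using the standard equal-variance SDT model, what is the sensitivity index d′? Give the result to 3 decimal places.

d′ = 0.611

H = 61/100 = 0.6100
FA = 37/100 = 0.3700
z(H) = z(0.6100) = 0.2793
z(FA) = z(0.3700) = -0.3319
d' = z(H) − z(FA) = 0.2793 − (-0.3319) = 0.6112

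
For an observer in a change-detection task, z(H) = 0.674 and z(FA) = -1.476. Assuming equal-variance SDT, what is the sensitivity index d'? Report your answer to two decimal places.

d' = z(H) − z(FA) = 0.674 − (-1.476) = 2.150

d' = 2.15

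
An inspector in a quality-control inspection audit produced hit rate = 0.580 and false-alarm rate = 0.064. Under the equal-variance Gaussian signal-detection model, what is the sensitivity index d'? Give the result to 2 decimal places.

d' = 1.72

z(H) = 0.2019
z(FA) = -1.5220
d' = z(H) − z(FA) = 0.2019 − (-1.5220) = 1.7239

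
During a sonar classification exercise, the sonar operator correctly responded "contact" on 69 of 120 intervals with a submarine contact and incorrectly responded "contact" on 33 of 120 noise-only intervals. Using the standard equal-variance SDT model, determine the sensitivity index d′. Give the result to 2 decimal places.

H = 69/120 = 0.5750
FA = 33/120 = 0.2750
z(H) = z(0.5750) = 0.1891
z(FA) = z(0.2750) = -0.5978
d' = z(H) − z(FA) = 0.1891 − (-0.5978) = 0.7869

d′ = 0.79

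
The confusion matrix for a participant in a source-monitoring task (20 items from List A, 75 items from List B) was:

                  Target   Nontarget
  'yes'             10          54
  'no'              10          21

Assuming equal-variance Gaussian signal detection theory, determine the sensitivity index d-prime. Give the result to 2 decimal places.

H = 10/20 = 0.5000
FA = 54/75 = 0.7200
z(H) = z(0.5000) = 0.000
z(FA) = z(0.7200) = 0.583
d' = z(H) − z(FA) = 0.000 − 0.583 = -0.583

d-prime = -0.58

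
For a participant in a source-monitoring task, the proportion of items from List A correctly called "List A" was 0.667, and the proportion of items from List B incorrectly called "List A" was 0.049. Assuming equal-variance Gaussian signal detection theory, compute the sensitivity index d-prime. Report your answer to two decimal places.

d-prime = 2.09

Φ⁻¹(H) = Φ⁻¹(0.667) = 0.4316
Φ⁻¹(FA) = Φ⁻¹(0.049) = -1.6546
d' = z(H) − z(FA) = 0.4316 − (-1.6546) = 2.0862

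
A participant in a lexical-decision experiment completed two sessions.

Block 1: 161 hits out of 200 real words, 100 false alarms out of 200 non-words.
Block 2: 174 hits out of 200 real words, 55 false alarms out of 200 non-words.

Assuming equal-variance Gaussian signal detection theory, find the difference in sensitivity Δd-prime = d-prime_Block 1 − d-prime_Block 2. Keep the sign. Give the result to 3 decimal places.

Block 1: z(0.8050) = 0.8596, z(0.5000) = 0.0000, d' = 0.8596
Block 2: z(0.8700) = 1.1264, z(0.2750) = -0.5978, d' = 1.7242
Δd' = d'_Block 1 − d'_Block 2 = 0.8596 − 1.7242 = -0.8646
Block 2 has the higher sensitivity.

Δd-prime = -0.865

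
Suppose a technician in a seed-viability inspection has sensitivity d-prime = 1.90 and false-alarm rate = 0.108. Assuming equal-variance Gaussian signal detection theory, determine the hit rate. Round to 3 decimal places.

z(false-alarm rate) = z(0.108) = -1.2372
z(H) = z(FA) + d' = -1.2372 + 1.90 = 0.6628
hit rate = Φ(0.6628) = 0.7463

hit rate = 0.746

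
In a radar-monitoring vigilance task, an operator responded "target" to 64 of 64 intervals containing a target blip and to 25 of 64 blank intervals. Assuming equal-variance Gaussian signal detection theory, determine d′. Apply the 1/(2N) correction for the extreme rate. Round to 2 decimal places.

The hit rate is 64/64 = 1, so apply the 1/(2N) correction: H → 1 − 1/(2·64) = 0.99219.
z(H) = z(0.99219) = 2.418
z(FA) = z(0.39062) = -0.278
d' = 2.418 − (-0.278) = 2.696

d′ = 2.70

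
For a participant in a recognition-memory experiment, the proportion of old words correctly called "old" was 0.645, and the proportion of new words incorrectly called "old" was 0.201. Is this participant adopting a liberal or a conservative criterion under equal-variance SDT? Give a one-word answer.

conservative

z(H) = 0.372, z(FA) = -0.838
c = −½·(z(H) + z(FA)) = 0.233
c > 0 → conservative criterion (biased toward responding “no”).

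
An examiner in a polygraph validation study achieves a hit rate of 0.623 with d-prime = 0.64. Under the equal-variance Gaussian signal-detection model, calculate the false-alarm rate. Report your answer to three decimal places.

false-alarm rate = 0.372

z(hit rate) = z(0.623) = 0.3134
z(FA) = z(H) − d' = 0.3134 − 0.64 = -0.3266
false-alarm rate = Φ(-0.3266) = 0.3720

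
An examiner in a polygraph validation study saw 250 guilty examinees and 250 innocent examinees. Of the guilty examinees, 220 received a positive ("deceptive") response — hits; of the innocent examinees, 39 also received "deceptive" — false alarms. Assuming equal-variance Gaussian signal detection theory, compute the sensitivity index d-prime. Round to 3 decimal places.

H = 220/250 = 0.8800
FA = 39/250 = 0.1560
z(0.8800) = 1.1750, z(0.1560) = -1.0110
d' = z(H) − z(FA) = 1.1750 − (-1.0110) = 2.1860

d-prime = 2.186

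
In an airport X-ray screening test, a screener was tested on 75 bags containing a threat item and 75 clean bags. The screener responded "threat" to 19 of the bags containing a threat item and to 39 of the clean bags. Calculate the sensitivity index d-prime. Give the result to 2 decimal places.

d-prime = -0.71

H = 19/75 = 0.2533
FA = 39/75 = 0.5200
Φ⁻¹(H) = Φ⁻¹(0.2533) = -0.664
Φ⁻¹(FA) = Φ⁻¹(0.5200) = 0.050
d' = z(H) − z(FA) = -0.664 − 0.050 = -0.714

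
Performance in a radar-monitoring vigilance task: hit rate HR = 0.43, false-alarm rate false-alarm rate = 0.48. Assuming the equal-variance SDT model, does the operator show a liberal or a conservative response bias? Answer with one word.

conservative

z(H) = -0.176, z(FA) = -0.050
c = −½·(z(H) + z(FA)) = 0.113
c > 0 → conservative criterion (biased toward responding “no”).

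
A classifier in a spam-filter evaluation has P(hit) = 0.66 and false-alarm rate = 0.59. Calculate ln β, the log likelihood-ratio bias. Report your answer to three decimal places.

ln β = -0.059

Φ⁻¹(H) = Φ⁻¹(0.66) = 0.4125
Φ⁻¹(FA) = Φ⁻¹(0.59) = 0.2275
ln β = −½·[z(H)² − z(FA)²] = −0.5 × (0.1702 − 0.0518) = -0.0592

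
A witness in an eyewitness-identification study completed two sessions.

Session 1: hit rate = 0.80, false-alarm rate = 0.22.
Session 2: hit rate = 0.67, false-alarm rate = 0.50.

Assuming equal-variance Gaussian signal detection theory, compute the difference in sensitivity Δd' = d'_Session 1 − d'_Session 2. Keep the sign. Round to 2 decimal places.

Δd' = 1.17

Session 1: z(0.80) = 0.842, z(0.22) = -0.772, d' = 1.614
Session 2: z(0.67) = 0.440, z(0.50) = 0.000, d' = 0.440
Δd' = d'_Session 1 − d'_Session 2 = 1.614 − 0.440 = 1.174
Session 1 has the higher sensitivity.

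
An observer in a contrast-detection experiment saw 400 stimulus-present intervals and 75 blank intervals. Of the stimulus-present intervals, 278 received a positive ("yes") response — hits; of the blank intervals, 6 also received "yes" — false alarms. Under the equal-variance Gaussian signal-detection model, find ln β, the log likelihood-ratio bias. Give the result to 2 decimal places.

ln β = 0.86

H = 278/400 = 0.6950
FA = 6/75 = 0.0800
z(H) = z(0.6950) = 0.510
z(FA) = z(0.0800) = -1.405
ln β = −½·[z(H)² − z(FA)²] = −0.5 × (0.260 − 1.974) = 0.857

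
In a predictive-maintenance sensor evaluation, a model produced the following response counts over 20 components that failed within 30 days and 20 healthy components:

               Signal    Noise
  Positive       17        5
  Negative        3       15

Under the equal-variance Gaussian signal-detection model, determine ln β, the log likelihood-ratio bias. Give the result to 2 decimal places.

ln β = -0.31

H = 17/20 = 0.8500
FA = 5/20 = 0.2500
z(H) = 1.036
z(FA) = -0.674
ln β = −½·[z(H)² − z(FA)²] = −0.5 × (1.073 − 0.454) = -0.3095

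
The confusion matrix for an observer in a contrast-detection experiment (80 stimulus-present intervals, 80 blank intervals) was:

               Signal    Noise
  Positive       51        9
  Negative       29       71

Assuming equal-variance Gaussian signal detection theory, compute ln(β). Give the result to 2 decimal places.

ln β = 0.67

H = 51/80 = 0.6375
FA = 9/80 = 0.1125
z(H) = z(0.6375) = 0.352
z(FA) = z(0.1125) = -1.213
ln β = −½·[z(H)² − z(FA)²] = −0.5 × (0.124 − 1.471) = 0.6735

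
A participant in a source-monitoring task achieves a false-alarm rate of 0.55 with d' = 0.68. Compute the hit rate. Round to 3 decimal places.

z(false-alarm rate) = z(0.55) = 0.1257
z(H) = z(FA) + d' = 0.1257 + 0.68 = 0.8057
hit rate = Φ(0.8057) = 0.7898

hit rate = 0.790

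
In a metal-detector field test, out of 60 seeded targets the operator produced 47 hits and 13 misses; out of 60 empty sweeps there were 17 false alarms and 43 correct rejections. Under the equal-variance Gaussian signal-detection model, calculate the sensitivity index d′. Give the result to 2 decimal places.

d′ = 1.36

H = 47/60 = 0.7833
FA = 17/60 = 0.2833
Φ⁻¹(0.7833) = 0.7834, Φ⁻¹(0.2833) = -0.5731
d' = z(H) − z(FA) = 0.7834 − (-0.5731) = 1.3565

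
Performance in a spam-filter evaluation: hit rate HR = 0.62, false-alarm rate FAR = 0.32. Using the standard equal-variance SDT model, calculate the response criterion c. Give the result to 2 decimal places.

c = 0.08

z(H) = z(0.62) = 0.3055
z(FA) = z(0.32) = -0.4677
c = −½·[z(H) + z(FA)] = −0.5 × (0.3055 + (-0.4677)) = 0.0811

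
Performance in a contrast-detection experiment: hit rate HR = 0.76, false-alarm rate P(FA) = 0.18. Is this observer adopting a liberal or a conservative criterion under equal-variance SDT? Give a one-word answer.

z(H) = 0.706, z(FA) = -0.915
c = −½·(z(H) + z(FA)) = 0.1045
c > 0 → conservative criterion (biased toward responding “no”).

conservative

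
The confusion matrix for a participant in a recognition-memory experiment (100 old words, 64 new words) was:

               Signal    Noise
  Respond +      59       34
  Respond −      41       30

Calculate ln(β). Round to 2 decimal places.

ln β = -0.02

H = 59/100 = 0.5900
FA = 34/64 = 0.5312
z(H) = 0.228
z(FA) = 0.078
ln β = −½·[z(H)² − z(FA)²] = −0.5 × (0.052 − 0.006) = -0.023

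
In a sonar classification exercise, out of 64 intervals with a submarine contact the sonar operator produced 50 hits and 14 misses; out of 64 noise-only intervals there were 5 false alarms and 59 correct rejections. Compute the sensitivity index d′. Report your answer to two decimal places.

H = 50/64 = 0.7812
FA = 5/64 = 0.0781
z(H) = z(0.7812) = 0.7763
z(FA) = z(0.0781) = -1.4180
d' = z(H) − z(FA) = 0.7763 − (-1.4180) = 2.1943

d′ = 2.19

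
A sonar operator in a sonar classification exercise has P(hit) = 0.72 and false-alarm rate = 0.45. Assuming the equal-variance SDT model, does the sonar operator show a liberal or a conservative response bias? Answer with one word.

liberal

z(H) = 0.583, z(FA) = -0.126
c = −½·(z(H) + z(FA)) = -0.2285
c < 0 → liberal criterion (biased toward responding “yes”).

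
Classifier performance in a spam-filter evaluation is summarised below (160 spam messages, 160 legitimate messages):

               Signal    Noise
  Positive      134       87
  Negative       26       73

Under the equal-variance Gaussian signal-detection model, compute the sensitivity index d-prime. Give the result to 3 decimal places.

d-prime = 0.874

H = 134/160 = 0.8375
FA = 87/160 = 0.5437
z(H) = z(0.8375) = 0.9842
z(FA) = z(0.5437) = 0.1098
d' = z(H) − z(FA) = 0.9842 − 0.1098 = 0.8744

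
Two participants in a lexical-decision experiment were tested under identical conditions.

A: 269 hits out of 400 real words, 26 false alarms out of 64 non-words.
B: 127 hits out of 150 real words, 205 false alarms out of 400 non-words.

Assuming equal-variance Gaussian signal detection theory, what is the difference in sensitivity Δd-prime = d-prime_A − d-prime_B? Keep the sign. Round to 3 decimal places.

A: z(0.6725) = 0.4468, z(0.4062) = -0.2373, d' = 0.6841
B: z(0.8467) = 1.0224, z(0.5125) = 0.0313, d' = 0.9911
Δd' = d'_A − d'_B = 0.6841 − 0.9911 = -0.3070
B has the higher sensitivity.

Δd-prime = -0.307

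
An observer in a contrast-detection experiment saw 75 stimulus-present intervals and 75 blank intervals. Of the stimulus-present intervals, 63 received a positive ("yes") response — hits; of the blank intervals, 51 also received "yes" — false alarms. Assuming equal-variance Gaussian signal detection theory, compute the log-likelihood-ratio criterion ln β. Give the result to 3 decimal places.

ln β = -0.385

H = 63/75 = 0.8400
FA = 51/75 = 0.6800
z(H) = 0.9945
z(FA) = 0.4677
ln β = −½·[z(H)² − z(FA)²] = −0.5 × (0.9890 − 0.2187) = -0.38515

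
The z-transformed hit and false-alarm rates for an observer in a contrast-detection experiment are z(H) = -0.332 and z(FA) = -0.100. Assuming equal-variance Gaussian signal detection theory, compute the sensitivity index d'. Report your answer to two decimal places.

d' = z(H) − z(FA) = -0.332 − (-0.100) = -0.232

d' = -0.23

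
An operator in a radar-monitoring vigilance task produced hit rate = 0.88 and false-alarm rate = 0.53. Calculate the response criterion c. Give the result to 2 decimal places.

z(H) = 1.175
z(FA) = 0.075
c = −½·[z(H) + z(FA)] = −0.5 × (1.175 + 0.075) = -0.625

c = -0.63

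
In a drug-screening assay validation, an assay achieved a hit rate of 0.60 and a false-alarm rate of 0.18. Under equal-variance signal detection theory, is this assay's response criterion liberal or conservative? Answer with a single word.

conservative

z(H) = 0.253, z(FA) = -0.915
c = −½·(z(H) + z(FA)) = 0.331
c > 0 → conservative criterion (biased toward responding “no”).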